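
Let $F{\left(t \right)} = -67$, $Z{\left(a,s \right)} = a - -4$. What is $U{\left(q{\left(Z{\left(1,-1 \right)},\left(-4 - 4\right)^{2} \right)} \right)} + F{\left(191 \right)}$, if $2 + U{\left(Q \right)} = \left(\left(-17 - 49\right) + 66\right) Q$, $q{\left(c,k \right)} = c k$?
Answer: $-69$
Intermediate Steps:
$Z{\left(a,s \right)} = 4 + a$ ($Z{\left(a,s \right)} = a + 4 = 4 + a$)
$U{\left(Q \right)} = -2$ ($U{\left(Q \right)} = -2 + \left(\left(-17 - 49\right) + 66\right) Q = -2 + \left(-66 + 66\right) Q = -2 + 0 Q = -2 + 0 = -2$)
$U{\left(q{\left(Z{\left(1,-1 \right)},\left(-4 - 4\right)^{2} \right)} \right)} + F{\left(191 \right)} = -2 - 67 = -69$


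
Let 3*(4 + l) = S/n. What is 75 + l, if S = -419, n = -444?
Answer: 94991/1332 ≈ 71.315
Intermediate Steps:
l = -4909/1332 (l = -4 + (-419/(-444))/3 = -4 + (-419*(-1/444))/3 = -4 + (⅓)*(419/444) = -4 + 419/1332 = -4909/1332 ≈ -3.6854)
75 + l = 75 - 4909/1332 = 94991/1332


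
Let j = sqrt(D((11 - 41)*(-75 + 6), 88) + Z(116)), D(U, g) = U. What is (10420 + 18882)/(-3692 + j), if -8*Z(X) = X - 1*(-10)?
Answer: -432731936/54515239 - 175812*sqrt(913)/54515239 ≈ -8.0353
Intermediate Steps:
Z(X) = -5/4 - X/8 (Z(X) = -(X - 1*(-10))/8 = -(X + 10)/8 = -(10 + X)/8 = -5/4 - X/8)
j = 3*sqrt(913)/2 (j = sqrt((11 - 41)*(-75 + 6) + (-5/4 - 1/8*116)) = sqrt(-30*(-69) + (-5/4 - 29/2)) = sqrt(2070 - 63/4) = sqrt(8217/4) = 3*sqrt(913)/2 ≈ 45.324)
(10420 + 18882)/(-3692 + j) = (10420 + 18882)/(-3692 + 3*sqrt(913)/2) = 29302/(-3692 + 3*sqrt(913)/2)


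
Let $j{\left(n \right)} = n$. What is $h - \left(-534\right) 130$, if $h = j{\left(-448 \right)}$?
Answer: $68972$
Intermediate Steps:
$h = -448$
$h - \left(-534\right) 130 = -448 - \left(-534\right) 130 = -448 - -69420 = -448 + 69420 = 68972$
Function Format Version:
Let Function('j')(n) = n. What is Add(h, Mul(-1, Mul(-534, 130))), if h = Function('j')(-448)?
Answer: 68972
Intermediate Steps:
h = -448
Add(h, Mul(-1, Mul(-534, 130))) = Add(-448, Mul(-1, Mul(-534, 130))) = Add(-448, Mul(-1, -69420)) = Add(-448, 69420) = 68972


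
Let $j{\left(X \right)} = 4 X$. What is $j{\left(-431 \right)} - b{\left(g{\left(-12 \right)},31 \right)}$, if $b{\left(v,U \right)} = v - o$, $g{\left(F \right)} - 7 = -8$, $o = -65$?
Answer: $-1788$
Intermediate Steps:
$g{\left(F \right)} = -1$ ($g{\left(F \right)} = 7 - 8 = -1$)
$b{\left(v,U \right)} = 65 + v$ ($b{\left(v,U \right)} = v - -65 = v + 65 = 65 + v$)
$j{\left(-431 \right)} - b{\left(g{\left(-12 \right)},31 \right)} = 4 \left(-431\right) - \left(65 - 1\right) = -1724 - 64 = -1788$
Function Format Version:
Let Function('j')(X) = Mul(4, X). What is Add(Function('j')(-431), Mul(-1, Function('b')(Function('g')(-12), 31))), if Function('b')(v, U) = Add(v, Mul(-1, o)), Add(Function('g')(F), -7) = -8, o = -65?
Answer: -1788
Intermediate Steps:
Function('g')(F) = -1 (Function('g')(F) = Add(7, -8) = -1)
Function('b')(v, U) = Add(65, v) (Function('b')(v, U) = Add(v, Mul(-1, -65)) = Add(v, 65) = Add(65, v))
Add(Function('j')(-431), Mul(-1, Function('b')(Function('g')(-12), 31))) = Add(Mul(4, -431), Mul(-1, Add(65, -1))) = Add(-1724, Mul(-1, 64)) = Add(-1724, -64) = -1788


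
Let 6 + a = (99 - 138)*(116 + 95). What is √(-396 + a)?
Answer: 3*I*√959 ≈ 92.903*I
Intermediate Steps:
a = -8235 (a = -6 + (99 - 138)*(116 + 95) = -6 - 39*211 = -6 - 8229 = -8235)
√(-396 + a) = √(-396 - 8235) = √(-8631) = 3*I*√959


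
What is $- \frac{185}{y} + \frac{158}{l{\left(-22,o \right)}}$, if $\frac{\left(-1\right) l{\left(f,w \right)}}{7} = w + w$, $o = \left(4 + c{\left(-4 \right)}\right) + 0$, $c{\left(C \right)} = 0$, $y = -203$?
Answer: $- \frac{1551}{812} \approx -1.9101$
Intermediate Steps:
$o = 4$ ($o = \left(4 + 0\right) + 0 = 4 + 0 = 4$)
$l{\left(f,w \right)} = - 14 w$ ($l{\left(f,w \right)} = - 7 \left(w + w\right) = - 7 \cdot 2 w = - 14 w$)
$- \frac{185}{y} + \frac{158}{l{\left(-22,o \right)}} = - \frac{185}{-203} + \frac{158}{\left(-14\right) 4} = \left(-185\right) \left(- \frac{1}{203}\right) + \frac{158}{-56} = \frac{185}{203} + 158 \left(- \frac{1}{56}\right) = \frac{185}{203} - \frac{79}{28} = - \frac{1551}{812}$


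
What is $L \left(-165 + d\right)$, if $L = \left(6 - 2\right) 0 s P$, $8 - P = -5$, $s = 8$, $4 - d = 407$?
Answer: $0$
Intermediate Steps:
$d = -403$ ($d = 4 - 407 = -403$)
$P = 13$ ($P = 8 - -5 = 8 + 5 = 13$)
$L = 0$ ($L = \left(6 - 2\right) 0 \cdot 8 \cdot 13 = 4 \cdot 0 \cdot 8 \cdot 13 = 0 \cdot 8 \cdot 13 = 0 \cdot 13 = 0$)
$L \left(-165 + d\right) = 0 \left(-165 - 403\right) = 0 \left(-568\right) = 0$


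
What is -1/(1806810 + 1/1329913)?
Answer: -1329913/2402900107531 ≈ -5.5346e-7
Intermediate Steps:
-1/(1806810 + 1/1329913) = -1/2402900107531/1329913 = -1*1329913/2402900107531 = -1329913/2402900107531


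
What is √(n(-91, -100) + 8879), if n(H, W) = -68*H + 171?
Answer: √15238 ≈ 123.44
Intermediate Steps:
n(H, W) = 171 - 68*H
√(n(-91, -100) + 8879) = √((171 - 68*(-91)) + 8879) = √((171 + 6188) + 8879) = √(6359 + 8879) = √15238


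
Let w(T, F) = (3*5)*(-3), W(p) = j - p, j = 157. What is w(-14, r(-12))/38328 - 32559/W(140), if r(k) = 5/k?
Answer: -415974039/217192 ≈ -1915.2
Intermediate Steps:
W(p) = 157 - p
w(T, F) = -45 (w(T, F) = 15*(-3) = -45)
w(-14, r(-12))/38328 - 32559/W(140) = -45/38328 - 32559/(157 - 1*140) = -45*1/38328 - 32559/(157 - 140) = -15/12776 - 32559/17 = -415974039/217192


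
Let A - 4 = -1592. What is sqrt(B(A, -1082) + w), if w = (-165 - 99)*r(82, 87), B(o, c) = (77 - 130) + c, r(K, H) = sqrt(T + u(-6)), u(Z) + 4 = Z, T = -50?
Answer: sqrt(-1135 - 528*I*sqrt(15)) ≈ 24.534 - 41.676*I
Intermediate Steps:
u(Z) = -4 + Z
r(K, H) = 2*I*sqrt(15) (r(K, H) = sqrt(-50 + (-4 - 6)) = sqrt(-50 - 10) = sqrt(-60) = 2*I*sqrt(15))
A = -1588 (A = 4 - 1592 = -1588)
B(o, c) = -53 + c
w = -528*I*sqrt(15) (w = (-165 - 99)*(2*I*sqrt(15)) = -528*I*sqrt(15) ≈ -2044.9*I)
sqrt(B(A, -1082) + w) = sqrt((-53 - 1082) - 528*I*sqrt(15)) = sqrt(-1135 - 528*I*sqrt(15))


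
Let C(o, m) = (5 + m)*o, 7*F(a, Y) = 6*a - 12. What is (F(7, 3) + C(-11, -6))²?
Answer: 11449/49 ≈ 233.65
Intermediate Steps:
F(a, Y) = -12/7 + 6*a/7 (F(a, Y) = (6*a - 12)/7 = (-12 + 6*a)/7 = -12/7 + 6*a/7)
C(o, m) = o*(5 + m)
(F(7, 3) + C(-11, -6))² = ((-12/7 + (6/7)*7) - 11*(5 - 6))² = ((-12/7 + 6) - 11*(-1))² = (30/7 + 11)² = (107/7)² = 11449/49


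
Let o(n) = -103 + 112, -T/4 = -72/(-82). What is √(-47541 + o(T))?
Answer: 2*I*√11883 ≈ 218.02*I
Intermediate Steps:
T = -144/41 (T = -(-288)/(-82) = -(-288)*(-1)/82 = -4*36/41 = -144/41 ≈ -3.5122)
o(n) = 9
√(-47541 + o(T)) = √(-47541 + 9) = √(-47532) = 2*I*√11883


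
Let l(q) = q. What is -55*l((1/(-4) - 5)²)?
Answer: -24255/16 ≈ -1515.9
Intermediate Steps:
-55*l((1/(-4) - 5)²) = -55*(1/(-4) - 5)² = -55*(1*(-¼) - 5)² = -55*(-¼ - 5)² = -55*(-21/4)² = -55*441/16 = -24255/16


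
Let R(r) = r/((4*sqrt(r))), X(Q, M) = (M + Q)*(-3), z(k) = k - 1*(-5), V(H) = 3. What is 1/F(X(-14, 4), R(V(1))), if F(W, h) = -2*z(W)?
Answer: -1/70 ≈ -0.014286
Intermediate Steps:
z(k) = 5 + k (z(k) = k + 5 = 5 + k)
X(Q, M) = -3*M - 3*Q
R(r) = sqrt(r)/4 (R(r) = r*(1/(4*sqrt(r))) = sqrt(r)/4)
F(W, h) = -10 - 2*W (F(W, h) = -2*(5 + W) = -10 - 2*W)
1/F(X(-14, 4), R(V(1))) = 1/(-10 - 2*(-3*4 - 3*(-14))) = 1/(-10 - 2*(-12 + 42)) = 1/(-10 - 2*30) = 1/(-10 - 60) = 1/(-70) = -1/70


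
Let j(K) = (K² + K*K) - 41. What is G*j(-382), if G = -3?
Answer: -875421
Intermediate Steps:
j(K) = -41 + 2*K² (j(K) = (K² + K²) - 41 = 2*K² - 41 = -41 + 2*K²)
G*j(-382) = -3*(-41 + 2*(-382)²) = -3*(-41 + 2*145924) = -3*(-41 + 291848) = -3*291807 = -875421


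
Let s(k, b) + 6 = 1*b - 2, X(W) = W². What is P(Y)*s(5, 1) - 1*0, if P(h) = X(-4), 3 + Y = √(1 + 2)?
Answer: -112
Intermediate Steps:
s(k, b) = -8 + b (s(k, b) = -6 + (1*b - 2) = -6 + (b - 2) = -6 + (-2 + b) = -8 + b)
Y = -3 + √3 (Y = -3 + √(1 + 2) = -3 + √3 ≈ -1.2680)
P(h) = 16 (P(h) = (-4)² = 16)
P(Y)*s(5, 1) - 1*0 = 16*(-8 + 1) - 1*0 = 16*(-7) + 0 = -112 + 0 = -112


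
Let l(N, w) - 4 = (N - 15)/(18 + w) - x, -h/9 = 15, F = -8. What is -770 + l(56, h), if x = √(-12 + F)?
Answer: -89663/117 - 2*I*√5 ≈ -766.35 - 4.4721*I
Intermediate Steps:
h = -135 (h = -9*15 = -135)
x = 2*I*√5 (x = √(-12 - 8) = √(-20) = 2*I*√5 ≈ 4.4721*I)
l(N, w) = 4 + (-15 + N)/(18 + w) - 2*I*√5 (l(N, w) = 4 + ((N - 15)/(18 + w) - 2*I*√5) = 4 + ((-15 + N)/(18 + w) - 2*I*√5) = 4 + (-15 + N)/(18 + w) - 2*I*√5)
-770 + l(56, h) = -770 + (57 + 56 + 4*(-135) - 36*I*√5 - 2*I*(-135)*√5)/(18 - 135) = -770 + (57 + 56 - 540 - 36*I*√5 + 270*I*√5)/(-117) = -770 - (-427 + 234*I*√5)/117 = -770 + (427/117 - 2*I*√5) = -89663/117 - 2*I*√5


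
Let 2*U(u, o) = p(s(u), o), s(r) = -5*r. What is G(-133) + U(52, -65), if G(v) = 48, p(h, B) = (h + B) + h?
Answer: -489/2 ≈ -244.50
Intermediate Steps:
p(h, B) = B + 2*h (p(h, B) = (B + h) + h = B + 2*h)
U(u, o) = o/2 - 5*u (U(u, o) = (o + 2*(-5*u))/2 = (o - 10*u)/2 = o/2 - 5*u)
G(-133) + U(52, -65) = 48 + ((1/2)*(-65) - 5*52) = 48 + (-65/2 - 260) = 48 - 585/2 = -489/2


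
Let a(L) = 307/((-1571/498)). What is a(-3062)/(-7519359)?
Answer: 50962/3937637663 ≈ 1.2942e-5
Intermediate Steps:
a(L) = -152886/1571 (a(L) = 307/((-1571*1/498)) = 307/(-1571/498) = 307*(-498/1571) = -152886/1571)
a(-3062)/(-7519359) = -152886/1571/(-7519359) = -152886/1571*(-1/7519359) = 50962/3937637663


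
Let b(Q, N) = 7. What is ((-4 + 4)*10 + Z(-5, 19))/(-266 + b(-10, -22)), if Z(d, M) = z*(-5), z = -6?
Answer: -30/259 ≈ -0.11583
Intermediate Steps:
Z(d, M) = 30 (Z(d, M) = -6*(-5) = 30)
((-4 + 4)*10 + Z(-5, 19))/(-266 + b(-10, -22)) = ((-4 + 4)*10 + 30)/(-266 + 7) = (0*10 + 30)/(-259) = (0 + 30)*(-1/259) = 30*(-1/259) = -30/259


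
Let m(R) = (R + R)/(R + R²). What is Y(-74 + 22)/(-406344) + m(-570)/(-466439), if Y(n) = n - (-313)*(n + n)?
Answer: 721102167871/8987103170842 ≈ 0.080237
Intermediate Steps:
m(R) = 2*R/(R + R²) (m(R) = (2*R)/(R + R²) = 2*R/(R + R²))
Y(n) = 627*n (Y(n) = n - (-313)*2*n = n - (-626)*n = n + 626*n = 627*n)
Y(-74 + 22)/(-406344) + m(-570)/(-466439) = (627*(-74 + 22))/(-406344) + (2/(1 - 570))/(-466439) = (627*(-52))*(-1/406344) + (2/(-569))*(-1/466439) = -32604*(-1/406344) + (2*(-1/569))*(-1/466439) = 2717/33862 - 2/569*(-1/466439) = 2717/33862 + 2/265403791 = 721102167871/8987103170842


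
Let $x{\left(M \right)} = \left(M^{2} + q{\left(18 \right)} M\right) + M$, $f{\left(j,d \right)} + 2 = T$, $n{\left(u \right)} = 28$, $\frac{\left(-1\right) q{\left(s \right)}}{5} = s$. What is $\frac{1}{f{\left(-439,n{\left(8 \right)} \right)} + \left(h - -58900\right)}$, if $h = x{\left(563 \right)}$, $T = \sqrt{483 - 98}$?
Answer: $\frac{65152}{21223915443} - \frac{\sqrt{385}}{106119577215} \approx 3.0696 \cdot 10^{-6}$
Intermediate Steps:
$q{\left(s \right)} = - 5 s$
$T = \sqrt{385} \approx 19.621$
$f{\left(j,d \right)} = -2 + \sqrt{385}$
$x{\left(M \right)} = M^{2} - 89 M$ ($x{\left(M \right)} = \left(M^{2} + \left(-5\right) 18 M\right) + M = \left(M^{2} - 90 M\right) + M = M^{2} - 89 M$)
$h = 266862$ ($h = 563 \left(-89 + 563\right) = 563 \cdot 474 = 266862$)
$\frac{1}{f{\left(-439,n{\left(8 \right)} \right)} + \left(h - -58900\right)} = \frac{1}{\left(-2 + \sqrt{385}\right) + \left(266862 - -58900\right)} = \frac{1}{\left(-2 + \sqrt{385}\right) + \left(266862 + 58900\right)} = \frac{1}{\left(-2 + \sqrt{385}\right) + 325762} = \frac{1}{325760 + \sqrt{385}}$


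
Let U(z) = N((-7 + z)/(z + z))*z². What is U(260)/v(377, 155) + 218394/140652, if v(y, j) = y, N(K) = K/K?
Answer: 40984657/226606 ≈ 180.86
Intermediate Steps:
N(K) = 1
U(z) = z² (U(z) = 1*z² = z²)
U(260)/v(377, 155) + 218394/140652 = 260²/377 + 218394/140652 = 67600*(1/377) + 218394*(1/140652) = 5200/29 + 12133/7814 = 40984657/226606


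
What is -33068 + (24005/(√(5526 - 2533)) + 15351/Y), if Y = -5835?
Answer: -64322377/1945 + 24005*√2993/2993 ≈ -32632.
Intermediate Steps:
-33068 + (24005/(√(5526 - 2533)) + 15351/Y) = -33068 + (24005/(√(5526 - 2533)) + 15351/(-5835)) = -33068 + (24005/(√2993) + 15351*(-1/5835)) = -33068 + (24005*(√2993/2993) - 5117/1945) = -33068 + (24005*√2993/2993 - 5117/1945) = -33068 + (-5117/1945 + 24005*√2993/2993) = -64322377/1945 + 24005*√2993/2993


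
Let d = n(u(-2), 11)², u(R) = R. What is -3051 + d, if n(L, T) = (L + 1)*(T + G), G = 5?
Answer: -2795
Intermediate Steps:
n(L, T) = (1 + L)*(5 + T) (n(L, T) = (L + 1)*(T + 5) = (1 + L)*(5 + T))
d = 256 (d = (5 + 11 + 5*(-2) - 2*11)² = (5 + 11 - 10 - 22)² = (-16)² = 256)
-3051 + d = -3051 + 256 = -2795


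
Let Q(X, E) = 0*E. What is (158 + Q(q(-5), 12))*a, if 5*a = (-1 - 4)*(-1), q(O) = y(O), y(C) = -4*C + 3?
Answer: 158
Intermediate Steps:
y(C) = 3 - 4*C
q(O) = 3 - 4*O
a = 1 (a = ((-1 - 4)*(-1))/5 = (-5*(-1))/5 = (⅕)*5 = 1)
Q(X, E) = 0
(158 + Q(q(-5), 12))*a = (158 + 0)*1 = 158*1 = 158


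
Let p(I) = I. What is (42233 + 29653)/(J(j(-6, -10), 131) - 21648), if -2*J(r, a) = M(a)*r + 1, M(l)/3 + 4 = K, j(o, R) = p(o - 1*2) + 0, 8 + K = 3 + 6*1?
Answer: -143772/43369 ≈ -3.3151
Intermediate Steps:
K = 1 (K = -8 + (3 + 6*1) = -8 + (3 + 6) = -8 + 9 = 1)
j(o, R) = -2 + o (j(o, R) = (o - 1*2) + 0 = (o - 2) + 0 = (-2 + o) + 0 = -2 + o)
M(l) = -9 (M(l) = -12 + 3*1 = -12 + 3 = -9)
J(r, a) = -1/2 + 9*r/2 (J(r, a) = -(-9*r + 1)/2 = -(1 - 9*r)/2 = -1/2 + 9*r/2)
(42233 + 29653)/(J(j(-6, -10), 131) - 21648) = (42233 + 29653)/((-1/2 + 9*(-2 - 6)/2) - 21648) = 71886/((-1/2 + (9/2)*(-8)) - 21648) = 71886/((-1/2 - 36) - 21648) = 71886/(-73/2 - 21648) = 71886/(-43369/2) = 71886*(-2/43369) = -143772/43369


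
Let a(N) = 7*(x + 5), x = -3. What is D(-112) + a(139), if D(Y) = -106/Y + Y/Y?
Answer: 893/56 ≈ 15.946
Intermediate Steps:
a(N) = 14 (a(N) = 7*(-3 + 5) = 7*2 = 14)
D(Y) = 1 - 106/Y (D(Y) = -106/Y + 1 = 1 - 106/Y)
D(-112) + a(139) = (-106 - 112)/(-112) + 14 = -1/112*(-218) + 14 = 109/56 + 14 = 893/56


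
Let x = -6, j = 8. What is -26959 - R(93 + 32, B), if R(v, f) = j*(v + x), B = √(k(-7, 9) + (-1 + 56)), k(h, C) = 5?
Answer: -27911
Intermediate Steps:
B = 2*√15 (B = √(5 + (-1 + 56)) = √(5 + 55) = √60 = 2*√15 ≈ 7.7460)
R(v, f) = -48 + 8*v (R(v, f) = 8*(v - 6) = 8*(-6 + v) = -48 + 8*v)
-26959 - R(93 + 32, B) = -26959 - (-48 + 8*(93 + 32)) = -26959 - (-48 + 8*125) = -26959 - (-48 + 1000) = -26959 - 1*952 = -26959 - 952 = -27911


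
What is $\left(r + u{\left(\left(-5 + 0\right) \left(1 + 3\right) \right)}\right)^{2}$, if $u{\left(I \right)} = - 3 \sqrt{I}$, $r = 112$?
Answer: $12364 - 1344 i \sqrt{5} \approx 12364.0 - 3005.3 i$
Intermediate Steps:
$\left(r + u{\left(\left(-5 + 0\right) \left(1 + 3\right) \right)}\right)^{2} = \left(112 - 3 \sqrt{\left(-5 + 0\right) \left(1 + 3\right)}\right)^{2} = \left(112 - 3 \sqrt{\left(-5\right) 4}\right)^{2} = \left(112 - 3 \sqrt{-20}\right)^{2} = \left(112 - 3 \cdot 2 i \sqrt{5}\right)^{2} = \left(112 - 6 i \sqrt{5}\right)^{2}$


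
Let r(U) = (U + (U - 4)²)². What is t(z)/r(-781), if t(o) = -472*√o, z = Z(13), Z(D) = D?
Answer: -59*√13/47346414642 ≈ -4.4930e-9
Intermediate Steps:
r(U) = (U + (-4 + U)²)²
z = 13
t(z)/r(-781) = (-472*√13)/((-781 + (-4 - 781)²)²) = (-472*√13)/((-781 + (-785)²)²) = (-472*√13)/((-781 + 616225)²) = (-472*√13)/(615444²) = -472*√13/378771317136 = -472*√13*(1/378771317136) = -59*√13/47346414642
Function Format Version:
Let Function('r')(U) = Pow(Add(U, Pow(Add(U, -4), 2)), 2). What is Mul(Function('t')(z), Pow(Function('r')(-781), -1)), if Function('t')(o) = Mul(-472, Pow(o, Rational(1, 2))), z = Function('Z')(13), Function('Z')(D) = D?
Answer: Mul(Rational(-59, 47346414642), Pow(13, Rational(1, 2))) ≈ -4.4930e-9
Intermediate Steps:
Function('r')(U) = Pow(Add(U, Pow(Add(-4, U), 2)), 2)
z = 13
Mul(Function('t')(z), Pow(Function('r')(-781), -1)) = Mul(Mul(-472, Pow(13, Rational(1, 2))), Pow(Pow(Add(-781, Pow(Add(-4, -781), 2)), 2), -1)) = Mul(Mul(-472, Pow(13, Rational(1, 2))), Pow(Pow(Add(-781, Pow(-785, 2)), 2), -1)) = Mul(Mul(-472, Pow(13, Rational(1, 2))), Pow(Pow(Add(-781, 616225), 2), -1)) = Mul(Mul(-472, Pow(13, Rational(1, 2))), Pow(Pow(615444, 2), -1)) = Mul(Mul(-472, Pow(13, Rational(1, 2))), Pow(378771317136, -1)) = Mul(Mul(-472, Pow(13, Rational(1, 2))), Rational(1, 378771317136)) = Mul(Rational(-59, 47346414642), Pow(13, Rational(1, 2)))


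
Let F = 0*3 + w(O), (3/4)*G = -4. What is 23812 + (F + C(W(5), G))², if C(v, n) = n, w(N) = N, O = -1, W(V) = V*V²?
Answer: 214669/9 ≈ 23852.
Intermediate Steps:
W(V) = V³
G = -16/3 (G = (4/3)*(-4) = -16/3 ≈ -5.3333)
F = -1 (F = 0*3 - 1 = 0 - 1 = -1)
23812 + (F + C(W(5), G))² = 23812 + (-1 - 16/3)² = 23812 + (-19/3)² = 23812 + 361/9 = 214669/9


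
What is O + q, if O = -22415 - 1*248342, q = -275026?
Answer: -545783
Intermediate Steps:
O = -270757 (O = -22415 - 248342 = -270757)
O + q = -270757 - 275026 = -545783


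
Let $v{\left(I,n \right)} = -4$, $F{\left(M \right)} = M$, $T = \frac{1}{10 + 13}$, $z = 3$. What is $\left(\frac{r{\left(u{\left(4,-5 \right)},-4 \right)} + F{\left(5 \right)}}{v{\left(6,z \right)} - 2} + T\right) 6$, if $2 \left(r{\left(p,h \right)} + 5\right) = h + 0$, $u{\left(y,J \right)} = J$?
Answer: $\frac{52}{23} \approx 2.2609$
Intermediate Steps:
$T = \frac{1}{23} \approx 0.043478$
$r{\left(p,h \right)} = -5 + \frac{h}{2}$ ($r{\left(p,h \right)} = -5 + \frac{h + 0}{2} = -5 + \frac{h}{2}$)
$\left(\frac{r{\left(u{\left(4,-5 \right)},-4 \right)} + F{\left(5 \right)}}{v{\left(6,z \right)} - 2} + T\right) 6 = \left(\frac{\left(-5 + \frac{1}{2} \left(-4\right)\right) + 5}{-4 - 2} + \frac{1}{23}\right) 6 = \left(\frac{\left(-5 - 2\right) + 5}{-6} + \frac{1}{23}\right) 6 = \left(\left(-7 + 5\right) \left(- \frac{1}{6}\right) + \frac{1}{23}\right) 6 = \left(\left(-2\right) \left(- \frac{1}{6}\right) + \frac{1}{23}\right) 6 = \left(\frac{1}{3} + \frac{1}{23}\right) 6 = \frac{26}{69} \cdot 6 = \frac{52}{23}$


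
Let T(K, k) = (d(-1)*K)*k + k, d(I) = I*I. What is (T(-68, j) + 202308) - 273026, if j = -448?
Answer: -40702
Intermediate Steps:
d(I) = I²
T(K, k) = k + K*k (T(K, k) = ((-1)²*K)*k + k = (1*K)*k + k = K*k + k = k + K*k)
(T(-68, j) + 202308) - 273026 = (-448*(1 - 68) + 202308) - 273026 = (-448*(-67) + 202308) - 273026 = (30016 + 202308) - 273026 = 232324 - 273026 = -40702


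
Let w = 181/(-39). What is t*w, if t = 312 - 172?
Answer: -25340/39 ≈ -649.74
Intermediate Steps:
w = -181/39 (w = 181*(-1/39) = -181/39 ≈ -4.6410)
t = 140
t*w = 140*(-181/39) = -25340/39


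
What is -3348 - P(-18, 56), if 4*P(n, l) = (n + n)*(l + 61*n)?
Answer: -12726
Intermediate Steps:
P(n, l) = n*(l + 61*n)/2 (P(n, l) = ((n + n)*(l + 61*n))/4 = ((2*n)*(l + 61*n))/4 = (2*n*(l + 61*n))/4 = n*(l + 61*n)/2)
-3348 - P(-18, 56) = -3348 - (-18)*(56 + 61*(-18))/2 = -3348 - (-18)*(56 - 1098)/2 = -3348 - (-18)*(-1042)/2 = -3348 - 1*9378 = -3348 - 9378 = -12726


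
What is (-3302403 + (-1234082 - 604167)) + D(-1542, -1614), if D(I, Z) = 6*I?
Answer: -5149904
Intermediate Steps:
(-3302403 + (-1234082 - 604167)) + D(-1542, -1614) = (-3302403 + (-1234082 - 604167)) + 6*(-1542) = (-3302403 - 1838249) - 9252 = -5140652 - 9252 = -5149904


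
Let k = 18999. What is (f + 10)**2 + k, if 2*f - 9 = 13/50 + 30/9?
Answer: 1733812321/90000 ≈ 19265.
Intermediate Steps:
f = 1889/300 (f = 9/2 + (13/50 + 30/9)/2 = 9/2 + (13*(1/50) + 30*(1/9))/2 = 9/2 + (13/50 + 10/3)/2 = 9/2 + (1/2)*(539/150) = 9/2 + 539/300 = 1889/300 ≈ 6.2967)
(f + 10)**2 + k = (1889/300 + 10)**2 + 18999 = (4889/300)**2 + 18999 = 23902321/90000 + 18999 = 1733812321/90000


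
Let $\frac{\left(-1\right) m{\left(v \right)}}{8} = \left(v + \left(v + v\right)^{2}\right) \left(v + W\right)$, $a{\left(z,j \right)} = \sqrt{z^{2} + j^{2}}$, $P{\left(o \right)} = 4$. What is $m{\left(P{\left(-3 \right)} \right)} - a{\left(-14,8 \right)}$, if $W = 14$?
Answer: $-9792 - 2 \sqrt{65} \approx -9808.1$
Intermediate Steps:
$a{\left(z,j \right)} = \sqrt{j^{2} + z^{2}}$
$m{\left(v \right)} = - 8 \left(14 + v\right) \left(v + 4 v^{2}\right)$ ($m{\left(v \right)} = - 8 \left(v + \left(v + v\right)^{2}\right) \left(v + 14\right) = - 8 \left(v + \left(2 v\right)^{2}\right) \left(14 + v\right) = - 8 \left(v + 4 v^{2}\right) \left(14 + v\right) = - 8 \left(14 + v\right) \left(v + 4 v^{2}\right)$)
$m{\left(P{\left(-3 \right)} \right)} - a{\left(-14,8 \right)} = \left(-8\right) 4 \left(14 + 4 \cdot 4^{2} + 57 \cdot 4\right) - \sqrt{8^{2} + \left(-14\right)^{2}} = \left(-8\right) 4 \left(14 + 4 \cdot 16 + 228\right) - \sqrt{64 + 196} = \left(-8\right) 4 \left(14 + 64 + 228\right) - \sqrt{260} = \left(-8\right) 4 \cdot 306 - 2 \sqrt{65} = -9792 - 2 \sqrt{65}$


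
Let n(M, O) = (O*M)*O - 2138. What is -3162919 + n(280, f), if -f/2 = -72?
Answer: 2641023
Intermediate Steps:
f = 144 (f = -2*(-72) = 144)
n(M, O) = -2138 + M*O² (n(M, O) = (M*O)*O - 2138 = M*O² - 2138 = -2138 + M*O²)
-3162919 + n(280, f) = -3162919 + (-2138 + 280*144²) = -3162919 + (-2138 + 280*20736) = -3162919 + (-2138 + 5806080) = -3162919 + 5803942 = 2641023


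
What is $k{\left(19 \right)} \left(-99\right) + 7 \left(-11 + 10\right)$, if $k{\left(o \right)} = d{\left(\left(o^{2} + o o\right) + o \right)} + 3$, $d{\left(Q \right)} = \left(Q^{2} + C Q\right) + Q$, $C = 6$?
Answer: $-54872836$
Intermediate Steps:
$d{\left(Q \right)} = Q^{2} + 7 Q$ ($d{\left(Q \right)} = \left(Q^{2} + 6 Q\right) + Q = Q^{2} + 7 Q$)
$k{\left(o \right)} = 3 + \left(o + 2 o^{2}\right) \left(7 + o + 2 o^{2}\right)$ ($k{\left(o \right)} = \left(\left(o^{2} + o o\right) + o\right) \left(7 + \left(\left(o^{2} + o o\right) + o\right)\right) + 3 = \left(\left(o^{2} + o^{2}\right) + o\right) \left(7 + \left(\left(o^{2} + o^{2}\right) + o\right)\right) + 3 = \left(2 o^{2} + o\right) \left(7 + \left(2 o^{2} + o\right)\right) + 3 = \left(o + 2 o^{2}\right) \left(7 + \left(o + 2 o^{2}\right)\right) + 3 = \left(o + 2 o^{2}\right) \left(7 + o + 2 o^{2}\right) + 3 = 3 + \left(o + 2 o^{2}\right) \left(7 + o + 2 o^{2}\right)$)
$k{\left(19 \right)} \left(-99\right) + 7 \left(-11 + 10\right) = \left(3 + 19 \left(1 + 2 \cdot 19\right) \left(7 + 19 \left(1 + 2 \cdot 19\right)\right)\right) \left(-99\right) + 7 \left(-11 + 10\right) = \left(3 + 19 \left(1 + 38\right) \left(7 + 19 \left(1 + 38\right)\right)\right) \left(-99\right) + 7 \left(-1\right) = \left(3 + 19 \cdot 39 \left(7 + 19 \cdot 39\right)\right) \left(-99\right) - 7 = \left(3 + 19 \cdot 39 \left(7 + 741\right)\right) \left(-99\right) - 7 = \left(3 + 19 \cdot 39 \cdot 748\right) \left(-99\right) - 7 = \left(3 + 554268\right) \left(-99\right) - 7 = 554271 \left(-99\right) - 7 = -54872829 - 7 = -54872836$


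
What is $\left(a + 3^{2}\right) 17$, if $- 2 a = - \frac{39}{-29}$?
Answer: $\frac{8211}{58} \approx 141.57$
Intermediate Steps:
$a = - \frac{39}{58}$ ($a = - \frac{\left(-39\right) \frac{1}{-29}}{2} = - \frac{\left(-39\right) \left(- \frac{1}{29}\right)}{2} = \left(- \frac{1}{2}\right) \frac{39}{29} = - \frac{39}{58} \approx -0.67241$)
$\left(a + 3^{2}\right) 17 = \left(- \frac{39}{58} + 3^{2}\right) 17 = \left(- \frac{39}{58} + 9\right) 17 = \frac{483}{58} \cdot 17 = \frac{8211}{58}$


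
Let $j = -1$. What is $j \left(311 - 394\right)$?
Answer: $83$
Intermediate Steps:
$j \left(311 - 394\right) = - (311 - 394) = \left(-1\right) \left(-83\right) = 83$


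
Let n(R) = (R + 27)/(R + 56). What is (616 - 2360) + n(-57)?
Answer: -1714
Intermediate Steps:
n(R) = (27 + R)/(56 + R)
(616 - 2360) + n(-57) = (616 - 2360) + (27 - 57)/(56 - 57) = -1744 - 30/(-1) = -1744 - 1*(-30) = -1744 + 30 = -1714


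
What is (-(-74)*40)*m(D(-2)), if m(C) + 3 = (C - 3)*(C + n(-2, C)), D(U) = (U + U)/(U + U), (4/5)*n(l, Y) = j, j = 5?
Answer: -51800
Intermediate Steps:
n(l, Y) = 25/4 (n(l, Y) = (5/4)*5 = 25/4)
D(U) = 1 (D(U) = (2*U)/((2*U)) = (2*U)*(1/(2*U)) = 1)
m(C) = -3 + (-3 + C)*(25/4 + C) (m(C) = -3 + (C - 3)*(C + 25/4) = -3 + (-3 + C)*(25/4 + C))
(-(-74)*40)*m(D(-2)) = (-(-74)*40)*(-87/4 + 1**2 + (13/4)*1) = (-74*(-40))*(-87/4 + 1 + 13/4) = 2960*(-35/2) = -51800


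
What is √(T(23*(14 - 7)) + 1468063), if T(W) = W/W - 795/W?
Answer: √38053558949/161 ≈ 1211.6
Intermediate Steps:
T(W) = 1 - 795/W
√(T(23*(14 - 7)) + 1468063) = √((-795 + 23*(14 - 7))/((23*(14 - 7))) + 1468063) = √((-795 + 23*7)/((23*7)) + 1468063) = √((-795 + 161)/161 + 1468063) = √((1/161)*(-634) + 1468063) = √(-634/161 + 1468063) = √(236357509/161) = √38053558949/161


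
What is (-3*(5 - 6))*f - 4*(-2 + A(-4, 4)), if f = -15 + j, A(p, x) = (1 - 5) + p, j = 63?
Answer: 184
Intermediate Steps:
A(p, x) = -4 + p
f = 48 (f = -15 + 63 = 48)
(-3*(5 - 6))*f - 4*(-2 + A(-4, 4)) = -3*(5 - 6)*48 - 4*(-2 + (-4 - 4)) = -3*(-1)*48 - 4*(-2 - 8) = 3*48 - 4*(-10) = 144 + 40 = 184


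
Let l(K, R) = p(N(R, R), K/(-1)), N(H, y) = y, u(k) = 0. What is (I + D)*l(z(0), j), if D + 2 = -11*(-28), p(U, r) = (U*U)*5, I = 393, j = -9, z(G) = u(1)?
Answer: 283095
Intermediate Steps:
z(G) = 0
p(U, r) = 5*U**2 (p(U, r) = U**2*5 = 5*U**2)
l(K, R) = 5*R**2
D = 306 (D = -2 - 11*(-28) = -2 + 308 = 306)
(I + D)*l(z(0), j) = (393 + 306)*(5*(-9)**2) = 699*(5*81) = 699*405 = 283095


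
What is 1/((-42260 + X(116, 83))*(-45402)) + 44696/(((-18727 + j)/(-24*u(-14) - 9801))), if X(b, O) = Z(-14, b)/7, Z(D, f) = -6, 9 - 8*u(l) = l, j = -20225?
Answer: 3918730034269767/346010514292 ≈ 11325.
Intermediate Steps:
u(l) = 9/8 - l/8
X(b, O) = -6/7
1/((-42260 + X(116, 83))*(-45402)) + 44696/(((-18727 + j)/(-24*u(-14) - 9801))) = 1/(-42260 - 6/7*(-45402)) + 44696/(((-18727 - 20225)/(-24*(9/8 - ⅛*(-14)) - 9801))) = -1/45402/(-295826/7) + 44696/((-38952/(-24*(9/8 + 7/4) - 9801))) = -7/295826*(-1/45402) + 44696/((-38952/(-24*23/8 - 9801))) = 1/1918727436 + 44696/((-38952/(-69 - 9801))) = 1/1918727436 + 44696/((-38952/(-9870))) = 1/1918727436 + 44696/((-38952*(-1/9870))) = 1/1918727436 + 44696/(6492/1645) = 1/1918727436 + 44696*(1645/6492) = 1/1918727436 + 18381230/1623 = 3918730034269767/346010514292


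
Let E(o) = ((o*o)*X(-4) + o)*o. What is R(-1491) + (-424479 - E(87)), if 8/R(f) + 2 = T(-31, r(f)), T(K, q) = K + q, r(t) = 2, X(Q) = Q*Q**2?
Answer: 1293076456/31 ≈ 4.1712e+7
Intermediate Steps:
X(Q) = Q**3
E(o) = o*(o - 64*o**2) (E(o) = ((o*o)*(-4)**3 + o)*o = (o**2*(-64) + o)*o = (-64*o**2 + o)*o = (o - 64*o**2)*o = o*(o - 64*o**2))
R(f) = -8/31 (R(f) = 8/(-2 + (-31 + 2)) = 8/(-2 - 29) = 8/(-31) = 8*(-1/31) = -8/31)
R(-1491) + (-424479 - E(87)) = -8/31 + (-424479 - 87**2*(1 - 64*87)) = -8/31 + (-424479 - 7569*(1 - 5568)) = -8/31 + (-424479 - 7569*(-5567)) = -8/31 + (-424479 - 1*(-42136623)) = -8/31 + (-424479 + 42136623) = -8/31 + 41712144 = 1293076456/31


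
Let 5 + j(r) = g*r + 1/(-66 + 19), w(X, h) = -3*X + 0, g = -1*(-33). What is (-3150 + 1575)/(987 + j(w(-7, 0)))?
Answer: -74025/78724 ≈ -0.94031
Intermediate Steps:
g = 33
w(X, h) = -3*X
j(r) = -236/47 + 33*r (j(r) = -5 + (33*r + 1/(-66 + 19)) = -5 + (33*r + 1/(-47)) = -5 + (33*r - 1/47) = -5 + (-1/47 + 33*r) = -236/47 + 33*r)
(-3150 + 1575)/(987 + j(w(-7, 0))) = (-3150 + 1575)/(987 + (-236/47 + 33*(-3*(-7)))) = -1575/(987 + (-236/47 + 33*21)) = -1575/(987 + (-236/47 + 693)) = -1575/(987 + 32335/47) = -1575/78724/47 = -1575*47/78724 = -74025/78724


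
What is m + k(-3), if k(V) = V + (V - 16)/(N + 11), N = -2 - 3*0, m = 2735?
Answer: 24569/9 ≈ 2729.9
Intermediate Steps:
N = -2 (N = -2 + 0 = -2)
k(V) = -16/9 + 10*V/9 (k(V) = V + (V - 16)/(-2 + 11) = V + (-16 + V)/9 = V + (-16 + V)*(⅑) = V + (-16/9 + V/9) = -16/9 + 10*V/9)
m + k(-3) = 2735 + (-16/9 + (10/9)*(-3)) = 2735 + (-16/9 - 10/3) = 2735 - 46/9 = 24569/9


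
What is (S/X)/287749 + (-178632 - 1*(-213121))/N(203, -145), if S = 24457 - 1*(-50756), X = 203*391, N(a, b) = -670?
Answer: -787711512598643/15302465922590 ≈ -51.476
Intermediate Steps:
X = 79373
S = 75213 (S = 24457 + 50756 = 75213)
(S/X)/287749 + (-178632 - 1*(-213121))/N(203, -145) = (75213/79373)/287749 + (-178632 - 1*(-213121))/(-670) = (75213*(1/79373))*(1/287749) + (-178632 + 213121)*(-1/670) = (75213/79373)*(1/287749) + 34489*(-1/670) = 75213/22839501377 - 34489/670 = -787711512598643/15302465922590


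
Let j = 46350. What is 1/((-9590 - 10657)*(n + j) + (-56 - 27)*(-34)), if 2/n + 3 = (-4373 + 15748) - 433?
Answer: -10939/10265656765186 ≈ -1.0656e-9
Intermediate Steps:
n = 2/10939 (n = 2/(-3 + ((-4373 + 15748) - 433)) = 2/(-3 + (11375 - 433)) = 2/(-3 + 10942) = 2/10939 ≈ 0.00018283)
1/((-9590 - 10657)*(n + j) + (-56 - 27)*(-34)) = 1/((-9590 - 10657)*(2/10939 + 46350) + (-56 - 27)*(-34)) = 1/(-20247*507022652/10939 - 83*(-34)) = 1/(-10265687635044/10939 + 2822) = 1/(-10265656765186/10939) = -10939/10265656765186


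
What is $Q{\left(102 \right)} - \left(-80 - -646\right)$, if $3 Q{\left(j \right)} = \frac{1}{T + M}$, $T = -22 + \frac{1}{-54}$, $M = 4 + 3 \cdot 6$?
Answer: $-584$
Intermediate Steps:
$M = 22$ ($M = 4 + 18 = 22$)
$T = - \frac{1189}{54}$ ($T = -22 - \frac{1}{54} = - \frac{1189}{54} \approx -22.019$)
$Q{\left(j \right)} = -18$ ($Q{\left(j \right)} = \frac{1}{3 \left(- \frac{1189}{54} + 22\right)} = \frac{1}{3 \left(- \frac{1}{54}\right)} = \frac{1}{3} \left(-54\right) = -18$)
$Q{\left(102 \right)} - \left(-80 - -646\right) = -18 - \left(-80 - -646\right) = -18 - \left(-80 + 646\right) = -18 - 566 = -584$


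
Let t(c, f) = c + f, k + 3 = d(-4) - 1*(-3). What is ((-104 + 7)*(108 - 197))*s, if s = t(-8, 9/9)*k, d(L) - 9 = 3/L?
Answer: -1994223/4 ≈ -4.9856e+5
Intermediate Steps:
d(L) = 9 + 3/L
k = 33/4 (k = -3 + ((9 + 3/(-4)) - 1*(-3)) = -3 + ((9 + 3*(-¼)) + 3) = -3 + ((9 - ¾) + 3) = -3 + (33/4 + 3) = -3 + 45/4 = 33/4 ≈ 8.2500)
s = -231/4 (s = (-8 + 9/9)*(33/4) = (-8 + 9*(⅑))*(33/4) = (-8 + 1)*(33/4) = -7*33/4 = -231/4 ≈ -57.750)
((-104 + 7)*(108 - 197))*s = ((-104 + 7)*(108 - 197))*(-231/4) = -97*(-89)*(-231/4) = 8633*(-231/4) = -1994223/4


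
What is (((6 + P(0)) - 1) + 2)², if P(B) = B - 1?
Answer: 36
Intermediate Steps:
P(B) = -1 + B
(((6 + P(0)) - 1) + 2)² = (((6 + (-1 + 0)) - 1) + 2)² = (((6 - 1) - 1) + 2)² = ((5 - 1) + 2)² = (4 + 2)² = 6² = 36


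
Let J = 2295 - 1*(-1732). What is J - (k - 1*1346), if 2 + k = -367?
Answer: 5742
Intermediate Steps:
k = -369 (k = -2 - 367 = -369)
J = 4027 (J = 2295 + 1732 = 4027)
J - (k - 1*1346) = 4027 - (-369 - 1*1346) = 4027 - (-369 - 1346) = 4027 - 1*(-1715) = 4027 + 1715 = 5742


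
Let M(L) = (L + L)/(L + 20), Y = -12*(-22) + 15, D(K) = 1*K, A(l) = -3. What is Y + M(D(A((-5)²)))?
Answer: 4737/17 ≈ 278.65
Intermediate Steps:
D(K) = K
Y = 279 (Y = 264 + 15 = 279)
M(L) = 2*L/(20 + L) (M(L) = (2*L)/(20 + L) = 2*L/(20 + L))
Y + M(D(A((-5)²))) = 279 + 2*(-3)/(20 - 3) = 279 + 2*(-3)/17 = 279 + 2*(-3)*(1/17) = 279 - 6/17 = 4737/17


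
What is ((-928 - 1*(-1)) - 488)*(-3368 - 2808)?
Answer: 8739040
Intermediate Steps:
((-928 - 1*(-1)) - 488)*(-3368 - 2808) = ((-928 + 1) - 488)*(-6176) = (-927 - 488)*(-6176) = -1415*(-6176) = 8739040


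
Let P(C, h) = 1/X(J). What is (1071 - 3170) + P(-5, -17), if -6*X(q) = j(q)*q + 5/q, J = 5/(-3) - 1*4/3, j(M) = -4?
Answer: -65087/31 ≈ -2099.6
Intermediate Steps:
J = -3 (J = 5*(-⅓) - 4*⅓ = -5/3 - 4/3 = -3)
X(q) = -5/(6*q) + 2*q/3 (X(q) = -(-4*q + 5/q)/6 = -5/(6*q) + 2*q/3)
P(C, h) = -18/31 (P(C, h) = 1/((⅙)*(-5 + 4*(-3)²)/(-3)) = 1/((⅙)*(-⅓)*(-5 + 4*9)) = 1/((⅙)*(-⅓)*(-5 + 36)) = 1/((⅙)*(-⅓)*31) = 1/(-31/18) = -18/31)
(1071 - 3170) + P(-5, -17) = (1071 - 3170) - 18/31 = -2099 - 18/31 = -65087/31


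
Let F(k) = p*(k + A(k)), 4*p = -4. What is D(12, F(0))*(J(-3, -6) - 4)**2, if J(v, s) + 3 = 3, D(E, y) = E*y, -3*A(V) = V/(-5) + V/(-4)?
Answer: 0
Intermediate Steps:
p = -1 (p = (1/4)*(-4) = -1)
A(V) = 3*V/20 (A(V) = -(V/(-5) + V/(-4))/3 = -(V*(-1/5) + V*(-1/4))/3 = -(-V/5 - V/4)/3 = -(-3)*V/20 = 3*V/20)
F(k) = -23*k/20 (F(k) = -(k + 3*k/20) = -23*k/20)
J(v, s) = 0 (J(v, s) = -3 + 3 = 0)
D(12, F(0))*(J(-3, -6) - 4)**2 = (12*(-23/20*0))*(0 - 4)**2 = (12*0)*(-4)**2 = 0*16 = 0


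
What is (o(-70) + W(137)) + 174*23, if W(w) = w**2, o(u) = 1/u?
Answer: 1593969/70 ≈ 22771.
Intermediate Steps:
(o(-70) + W(137)) + 174*23 = (1/(-70) + 137**2) + 174*23 = (-1/70 + 18769) + 4002 = 1313829/70 + 4002 = 1593969/70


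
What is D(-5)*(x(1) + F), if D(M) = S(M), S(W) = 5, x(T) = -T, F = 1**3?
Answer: 0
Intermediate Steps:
F = 1
D(M) = 5
D(-5)*(x(1) + F) = 5*(-1*1 + 1) = 5*(-1 + 1) = 5*0 = 0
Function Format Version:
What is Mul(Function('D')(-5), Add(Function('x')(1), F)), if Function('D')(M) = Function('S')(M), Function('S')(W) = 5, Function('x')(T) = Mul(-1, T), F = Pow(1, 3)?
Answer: 0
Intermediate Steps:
F = 1
Function('D')(M) = 5
Mul(Function('D')(-5), Add(Function('x')(1), F)) = Mul(5, Add(Mul(-1, 1), 1)) = Mul(5, Add(-1, 1)) = Mul(5, 0) = 0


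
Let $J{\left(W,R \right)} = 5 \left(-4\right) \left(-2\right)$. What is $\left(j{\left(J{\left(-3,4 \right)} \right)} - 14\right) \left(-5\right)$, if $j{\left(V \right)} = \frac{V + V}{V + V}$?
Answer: $65$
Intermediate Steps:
$J{\left(W,R \right)} = 40$ ($J{\left(W,R \right)} = \left(-20\right) \left(-2\right) = 40$)
$j{\left(V \right)} = 1$ ($j{\left(V \right)} = \frac{2 V}{2 V} = 2 V \frac{1}{2 V} = 1$)
$\left(j{\left(J{\left(-3,4 \right)} \right)} - 14\right) \left(-5\right) = \left(1 - 14\right) \left(-5\right) = \left(-13\right) \left(-5\right) = 65$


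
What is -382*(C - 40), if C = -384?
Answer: 161968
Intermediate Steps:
-382*(C - 40) = -382*(-384 - 40) = -382*(-424) = 161968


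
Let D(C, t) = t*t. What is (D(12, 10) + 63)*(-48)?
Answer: -7824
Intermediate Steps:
D(C, t) = t**2
(D(12, 10) + 63)*(-48) = (10**2 + 63)*(-48) = (100 + 63)*(-48) = 163*(-48) = -7824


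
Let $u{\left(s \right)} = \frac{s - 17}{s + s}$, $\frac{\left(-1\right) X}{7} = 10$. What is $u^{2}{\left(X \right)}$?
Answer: $\frac{7569}{19600} \approx 0.38617$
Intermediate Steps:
$X = -70$ ($X = \left(-7\right) 10 = -70$)
$u{\left(s \right)} = \frac{-17 + s}{2 s}$
$u^{2}{\left(X \right)} = \left(\frac{-17 - 70}{2 \left(-70\right)}\right)^{2} = \left(\frac{1}{2} \left(- \frac{1}{70}\right) \left(-87\right)\right)^{2} = \left(\frac{87}{140}\right)^{2} = \frac{7569}{19600}$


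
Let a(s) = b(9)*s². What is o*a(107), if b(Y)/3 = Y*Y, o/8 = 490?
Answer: 10905859440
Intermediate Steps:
o = 3920 (o = 8*490 = 3920)
b(Y) = 3*Y² (b(Y) = 3*(Y*Y) = 3*Y²)
a(s) = 243*s² (a(s) = (3*9²)*s² = (3*81)*s² = 243*s²)
o*a(107) = 3920*(243*107²) = 3920*(243*11449) = 3920*2782107 = 10905859440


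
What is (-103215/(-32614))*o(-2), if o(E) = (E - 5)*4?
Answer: -1445010/16307 ≈ -88.613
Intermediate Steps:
o(E) = -20 + 4*E (o(E) = (-5 + E)*4 = -20 + 4*E)
(-103215/(-32614))*o(-2) = (-103215/(-32614))*(-20 + 4*(-2)) = (-103215*(-1/32614))*(-20 - 8) = (103215/32614)*(-28) = -1445010/16307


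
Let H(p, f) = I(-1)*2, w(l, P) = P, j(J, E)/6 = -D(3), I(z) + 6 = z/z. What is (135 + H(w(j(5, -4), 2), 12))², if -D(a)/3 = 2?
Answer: 15625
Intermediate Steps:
D(a) = -6 (D(a) = -3*2 = -6)
I(z) = -5 (I(z) = -6 + z/z = -6 + 1 = -5)
j(J, E) = 36 (j(J, E) = 6*(-1*(-6)) = 6*6 = 36)
H(p, f) = -10 (H(p, f) = -5*2 = -10)
(135 + H(w(j(5, -4), 2), 12))² = (135 - 10)² = 125² = 15625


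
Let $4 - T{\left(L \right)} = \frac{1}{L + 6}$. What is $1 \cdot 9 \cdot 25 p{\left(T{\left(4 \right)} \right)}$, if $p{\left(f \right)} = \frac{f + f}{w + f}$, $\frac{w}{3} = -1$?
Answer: $1950$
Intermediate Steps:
$w = -3$ ($w = 3 \left(-1\right) = -3$)
$T{\left(L \right)} = 4 - \frac{1}{6 + L}$ ($T{\left(L \right)} = 4 - \frac{1}{L + 6} = 4 - \frac{1}{6 + L}$)
$p{\left(f \right)} = \frac{2 f}{-3 + f}$ ($p{\left(f \right)} = \frac{f + f}{-3 + f} = \frac{2 f}{-3 + f}$)
$1 \cdot 9 \cdot 25 p{\left(T{\left(4 \right)} \right)} = 1 \cdot 9 \cdot 25 \frac{2 \frac{23 + 4 \cdot 4}{6 + 4}}{-3 + \frac{23 + 4 \cdot 4}{6 + 4}} = 9 \cdot 25 \frac{2 \frac{23 + 16}{10}}{-3 + \frac{23 + 16}{10}} = 225 \frac{2 \cdot \frac{1}{10} \cdot 39}{-3 + \frac{1}{10} \cdot 39} = 225 \cdot 2 \cdot \frac{39}{10} \frac{1}{-3 + \frac{39}{10}} = 225 \cdot 2 \cdot \frac{39}{10} \frac{1}{\frac{9}{10}} = 225 \cdot 2 \cdot \frac{39}{10} \cdot \frac{10}{9} = 225 \cdot \frac{26}{3} = 1950$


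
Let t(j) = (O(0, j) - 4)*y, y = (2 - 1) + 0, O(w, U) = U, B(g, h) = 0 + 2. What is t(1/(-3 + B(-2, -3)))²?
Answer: 25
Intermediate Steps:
B(g, h) = 2
y = 1 (y = 1 + 0 = 1)
t(j) = -4 + j (t(j) = (j - 4)*1 = (-4 + j)*1 = -4 + j)
t(1/(-3 + B(-2, -3)))² = (-4 + 1/(-3 + 2))² = (-4 + 1/(-1))² = (-4 - 1)² = (-5)² = 25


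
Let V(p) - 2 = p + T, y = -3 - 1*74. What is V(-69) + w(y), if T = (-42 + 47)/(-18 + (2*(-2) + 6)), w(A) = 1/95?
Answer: -102299/1520 ≈ -67.302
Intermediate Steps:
y = -77 (y = -3 - 74 = -77)
w(A) = 1/95
T = -5/16 (T = 5/(-18 + (-4 + 6)) = 5/(-18 + 2) = 5/(-16) = 5*(-1/16) = -5/16 ≈ -0.31250)
V(p) = 27/16 + p (V(p) = 2 + (p - 5/16) = 2 + (-5/16 + p) = 27/16 + p)
V(-69) + w(y) = (27/16 - 69) + 1/95 = -1077/16 + 1/95 = -102299/1520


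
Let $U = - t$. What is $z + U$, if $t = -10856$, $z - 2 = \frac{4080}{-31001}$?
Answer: $\frac{336604778}{31001} \approx 10858.0$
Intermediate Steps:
$z = \frac{57922}{31001}$ ($z = 2 + \frac{4080}{-31001} = 2 + 4080 \left(- \frac{1}{31001}\right) = 2 - \frac{4080}{31001} = \frac{57922}{31001} \approx 1.8684$)
$U = 10856$ ($U = \left(-1\right) \left(-10856\right) = 10856$)
$z + U = \frac{57922}{31001} + 10856 = \frac{336604778}{31001}$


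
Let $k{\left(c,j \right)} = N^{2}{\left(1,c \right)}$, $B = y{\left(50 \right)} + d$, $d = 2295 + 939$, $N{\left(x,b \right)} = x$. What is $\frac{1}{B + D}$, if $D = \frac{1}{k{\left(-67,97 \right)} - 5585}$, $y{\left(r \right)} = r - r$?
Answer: $\frac{5584}{18058655} \approx 0.00030921$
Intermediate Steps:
$d = 3234$
$y{\left(r \right)} = 0$
$B = 3234$ ($B = 0 + 3234 = 3234$)
$k{\left(c,j \right)} = 1$ ($k{\left(c,j \right)} = 1^{2} = 1$)
$D = - \frac{1}{5584}$ ($D = \frac{1}{1 - 5585} = \frac{1}{-5584} = - \frac{1}{5584} \approx -0.00017908$)
$\frac{1}{B + D} = \frac{1}{3234 - \frac{1}{5584}} = \frac{1}{\frac{18058655}{5584}} = \frac{5584}{18058655}$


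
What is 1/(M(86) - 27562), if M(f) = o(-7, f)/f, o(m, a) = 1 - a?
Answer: -86/2370417 ≈ -3.6281e-5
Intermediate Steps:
M(f) = (1 - f)/f
1/(M(86) - 27562) = 1/((1 - 1*86)/86 - 27562) = 1/((1 - 86)/86 - 27562) = 1/((1/86)*(-85) - 27562) = 1/(-85/86 - 27562) = 1/(-2370417/86) = -86/2370417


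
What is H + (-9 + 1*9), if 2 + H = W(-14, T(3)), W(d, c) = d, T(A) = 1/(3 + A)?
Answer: -16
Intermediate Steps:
H = -16 (H = -2 - 14 = -16)
H + (-9 + 1*9) = -16 + (-9 + 1*9) = -16 + (-9 + 9) = -16 + 0 = -16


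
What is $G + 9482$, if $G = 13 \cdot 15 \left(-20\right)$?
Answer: $5582$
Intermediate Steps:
$G = -3900$ ($G = 195 \left(-20\right) = -3900$)
$G + 9482 = -3900 + 9482 = 5582$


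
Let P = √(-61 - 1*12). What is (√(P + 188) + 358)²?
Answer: (358 + √(188 + I*√73))² ≈ 1.3817e+5 + 232.0*I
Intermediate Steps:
P = I*√73 (P = √(-61 - 12) = √(-73) = I*√73 ≈ 8.544*I)
(√(P + 188) + 358)² = (√(I*√73 + 188) + 358)² = (√(188 + I*√73) + 358)² = (358 + √(188 + I*√73))²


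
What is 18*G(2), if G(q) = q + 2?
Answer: 72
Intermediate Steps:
G(q) = 2 + q
18*G(2) = 18*(2 + 2) = 18*4 = 72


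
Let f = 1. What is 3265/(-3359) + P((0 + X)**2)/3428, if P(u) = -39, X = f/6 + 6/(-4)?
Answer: -11323421/11514652 ≈ -0.98339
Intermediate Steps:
X = -4/3 (X = 1/6 + 6/(-4) = 1*(1/6) + 6*(-1/4) = 1/6 - 3/2 = -4/3 ≈ -1.3333)
3265/(-3359) + P((0 + X)**2)/3428 = 3265/(-3359) - 39/3428 = 3265*(-1/3359) - 39*1/3428 = -3265/3359 - 39/3428 = -11323421/11514652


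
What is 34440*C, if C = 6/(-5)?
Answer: -41328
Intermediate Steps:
C = -6/5 (C = 6*(-⅕) = -6/5 ≈ -1.2000)
34440*C = 34440*(-6/5) = -41328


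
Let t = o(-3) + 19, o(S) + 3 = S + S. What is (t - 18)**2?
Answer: 64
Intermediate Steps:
o(S) = -3 + 2*S (o(S) = -3 + (S + S) = -3 + 2*S)
t = 10 (t = (-3 + 2*(-3)) + 19 = (-3 - 6) + 19 = -9 + 19 = 10)
(t - 18)**2 = (10 - 18)**2 = (-8)**2 = 64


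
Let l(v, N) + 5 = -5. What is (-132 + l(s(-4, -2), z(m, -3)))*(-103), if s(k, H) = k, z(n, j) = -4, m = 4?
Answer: 14626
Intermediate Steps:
l(v, N) = -10 (l(v, N) = -5 - 5 = -10)
(-132 + l(s(-4, -2), z(m, -3)))*(-103) = (-132 - 10)*(-103) = -142*(-103) = 14626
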